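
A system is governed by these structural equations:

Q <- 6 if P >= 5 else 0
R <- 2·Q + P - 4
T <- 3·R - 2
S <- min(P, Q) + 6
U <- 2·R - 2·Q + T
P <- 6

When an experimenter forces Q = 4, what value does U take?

Under do(Q=4), the mechanism Q <- 6 if P >= 5 else 0 is discarded; Q is fixed at 4.
R = 2·Q + P - 4  [with Q=4, P=6]  = 10
T = 3·R - 2  [with R=10]  = 28
U = 2·R - 2·Q + T  [with R=10, Q=4, T=28]  = 40

40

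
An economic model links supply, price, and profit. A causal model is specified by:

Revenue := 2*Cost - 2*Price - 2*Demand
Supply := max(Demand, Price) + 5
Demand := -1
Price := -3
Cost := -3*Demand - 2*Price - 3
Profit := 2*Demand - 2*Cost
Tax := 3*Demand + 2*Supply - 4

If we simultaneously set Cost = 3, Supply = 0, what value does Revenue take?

14

The joint intervention fixes Cost = 3, Supply = 0, removing each variable's own equation.
Revenue = 2*Cost - 2*Price - 2*Demand  [with Cost=3, Price=-3, Demand=-1]  = 14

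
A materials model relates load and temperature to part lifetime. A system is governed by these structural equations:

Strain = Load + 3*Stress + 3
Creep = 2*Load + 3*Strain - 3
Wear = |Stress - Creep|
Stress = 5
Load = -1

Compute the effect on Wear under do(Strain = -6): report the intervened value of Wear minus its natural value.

do(Strain=-6) replaces the equation Strain = Load + 3*Stress + 3 with the constant Strain = -6.
Creep = 2*Load + 3*Strain - 3  [with Load=-1, Strain=-6]  = -23
Wear = |Stress - Creep|  [with Stress=5, Creep=-23]  = 28
Without intervention: Strain = Load + 3*Stress + 3  [with Load=-1, Stress=5]  = 17; Creep = 2*Load + 3*Strain - 3  [with Load=-1, Strain=17]  = 46; Wear = |Stress - Creep|  [with Stress=5, Creep=46]  = 41.
Change = 28 − 41 = -13.

-13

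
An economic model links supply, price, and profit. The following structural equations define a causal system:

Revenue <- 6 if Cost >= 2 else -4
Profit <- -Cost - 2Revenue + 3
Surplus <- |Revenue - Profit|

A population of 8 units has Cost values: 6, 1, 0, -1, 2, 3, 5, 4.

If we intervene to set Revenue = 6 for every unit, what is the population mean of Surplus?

The intervention sets Revenue=6 in all 8 units regardless of Cost. Recomputing Surplus per unit gives 21, 16, 15, 14, 17, 18, 20, 19; average 17.5.

17.5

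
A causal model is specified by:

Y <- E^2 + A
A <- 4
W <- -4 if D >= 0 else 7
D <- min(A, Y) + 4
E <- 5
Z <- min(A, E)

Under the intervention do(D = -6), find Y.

Under do(D=-6), the mechanism D <- min(A, Y) + 4 is discarded; D is fixed at -6.
Since Y is not a descendant of the intervened variable, it is unaffected.
Y = E^2 + A  [with E=5, A=4]  = 29

29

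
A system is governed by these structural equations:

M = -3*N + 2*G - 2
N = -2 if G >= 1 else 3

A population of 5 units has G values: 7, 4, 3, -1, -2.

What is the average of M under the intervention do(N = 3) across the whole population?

-6.6

do(N=3) breaks N's dependence on G. With N=3 fixed, M across the units is 3, -3, -5, -13, -15, mean -6.6.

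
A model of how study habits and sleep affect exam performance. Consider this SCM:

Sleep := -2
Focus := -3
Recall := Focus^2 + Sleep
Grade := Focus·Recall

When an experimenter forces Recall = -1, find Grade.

3

The intervention breaks the incoming arrows to Recall: Recall := Focus^2 + Sleep no longer applies, and Recall = -1.
Grade = Focus·Recall  [with Focus=-3, Recall=-1]  = 3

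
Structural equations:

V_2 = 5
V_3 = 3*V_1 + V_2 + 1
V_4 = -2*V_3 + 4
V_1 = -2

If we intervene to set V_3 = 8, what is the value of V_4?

The intervention breaks the incoming arrows to V_3: V_3 = 3*V_1 + V_2 + 1 no longer applies, and V_3 = 8.
V_4 = -2*V_3 + 4  [with V_3=8]  = -12

-12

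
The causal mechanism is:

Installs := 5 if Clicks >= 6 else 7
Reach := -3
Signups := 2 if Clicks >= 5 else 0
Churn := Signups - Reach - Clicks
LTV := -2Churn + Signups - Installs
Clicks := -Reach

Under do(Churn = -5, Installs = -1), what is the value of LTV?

11

The joint intervention fixes Churn = -5, Installs = -1, removing each variable's own equation.
Clicks = -Reach  [with Reach=-3]  = 3
Signups = 2 if Clicks >= 5 else 0  [with Clicks=3]  = 0
LTV = -2Churn + Signups - Installs  [with Churn=-5, Signups=0, Installs=-1]  = 11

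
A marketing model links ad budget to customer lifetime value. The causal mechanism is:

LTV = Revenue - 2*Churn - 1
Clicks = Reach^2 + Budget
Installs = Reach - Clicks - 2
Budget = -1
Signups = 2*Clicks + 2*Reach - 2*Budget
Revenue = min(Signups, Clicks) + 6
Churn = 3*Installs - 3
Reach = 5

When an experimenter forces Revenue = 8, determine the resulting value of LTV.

139

do(Revenue=8) replaces the equation Revenue = min(Signups, Clicks) + 6 with the constant Revenue = 8.
Clicks = Reach^2 + Budget  [with Reach=5, Budget=-1]  = 24
Installs = Reach - Clicks - 2  [with Reach=5, Clicks=24]  = -21
Churn = 3*Installs - 3  [with Installs=-21]  = -66
LTV = Revenue - 2*Churn - 1  [with Revenue=8, Churn=-66]  = 139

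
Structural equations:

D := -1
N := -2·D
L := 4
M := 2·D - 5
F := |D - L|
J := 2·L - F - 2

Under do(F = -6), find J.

The intervention breaks the incoming arrows to F: F := |D - L| no longer applies, and F = -6.
J = 2·L - F - 2  [with L=4, F=-6]  = 12

12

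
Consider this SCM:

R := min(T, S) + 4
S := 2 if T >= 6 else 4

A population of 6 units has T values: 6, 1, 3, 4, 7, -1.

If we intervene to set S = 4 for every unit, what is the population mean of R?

6.5

The intervention sets S=4 in all 6 units regardless of T. Recomputing R per unit gives 8, 5, 7, 8, 8, 3; average 6.5.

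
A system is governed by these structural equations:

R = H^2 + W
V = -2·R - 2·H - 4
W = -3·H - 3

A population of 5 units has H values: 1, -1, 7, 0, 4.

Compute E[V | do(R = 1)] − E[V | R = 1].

-1.4

Every unit gets R=1 under the intervention. V values become -8, -4, -20, -6, -14; E[V|do(R=1)] = -10.4.
Observing R=1 restricts to units where R's equation naturally yields 1: H ∈ {-1, 4}. In that subpopulation V = -4, -14, mean -9.
Difference = -10.4 − (-9) = -1.4.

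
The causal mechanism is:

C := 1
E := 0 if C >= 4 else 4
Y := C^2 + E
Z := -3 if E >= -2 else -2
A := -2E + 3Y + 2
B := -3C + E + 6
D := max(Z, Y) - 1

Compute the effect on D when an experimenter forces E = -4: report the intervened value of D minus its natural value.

-7

Under do(E=-4), the mechanism E := 0 if C >= 4 else 4 is discarded; E is fixed at -4.
Y = C^2 + E  [with C=1, E=-4]  = -3
Z = -3 if E >= -2 else -2  [with E=-4]  = -2
D = max(Z, Y) - 1  [with Z=-2, Y=-3]  = -3
Without intervention: E = 0 if C >= 4 else 4  [with C=1]  = 4; Y = C^2 + E  [with C=1, E=4]  = 5; Z = -3 if E >= -2 else -2  [with E=4]  = -3; D = max(Z, Y) - 1  [with Z=-3, Y=5]  = 4.
Change = -3 − 4 = -7.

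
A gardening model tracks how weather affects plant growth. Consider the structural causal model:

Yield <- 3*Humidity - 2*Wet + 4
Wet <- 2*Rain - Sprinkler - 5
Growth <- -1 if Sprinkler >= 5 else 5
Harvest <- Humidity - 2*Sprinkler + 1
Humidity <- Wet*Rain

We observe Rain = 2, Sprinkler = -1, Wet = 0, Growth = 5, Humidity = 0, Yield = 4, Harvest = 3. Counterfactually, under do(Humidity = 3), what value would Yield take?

The intervention breaks the incoming arrows to Humidity: Humidity <- Wet*Rain no longer applies, and Humidity = 3.
Wet = 2*Rain - Sprinkler - 5  [with Rain=2, Sprinkler=-1]  = 0
Yield = 3*Humidity - 2*Wet + 4  [with Humidity=3, Wet=0]  = 13

13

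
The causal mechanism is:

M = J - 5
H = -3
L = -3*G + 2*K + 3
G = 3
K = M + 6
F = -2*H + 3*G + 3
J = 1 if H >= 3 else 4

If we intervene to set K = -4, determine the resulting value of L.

-14

Intervening sets K = -4 and removes its equation (K = M + 6).
L = -3*G + 2*K + 3  [with G=3, K=-4]  = -14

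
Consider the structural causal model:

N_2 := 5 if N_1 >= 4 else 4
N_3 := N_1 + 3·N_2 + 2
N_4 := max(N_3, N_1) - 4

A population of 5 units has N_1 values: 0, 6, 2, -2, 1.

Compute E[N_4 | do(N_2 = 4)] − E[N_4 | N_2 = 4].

do(N_2=4) breaks N_2's dependence on N_1. With N_2=4 fixed, N_4 across the units is 10, 16, 12, 8, 11, mean 11.4.
Observing N_2=4 restricts to units where N_2's equation naturally yields 4: N_1 ∈ {0, 2, -2, 1}. In that subpopulation N_4 = 10, 12, 8, 11, mean 10.25.
Difference = 11.4 − 10.25 = 1.15.

1.15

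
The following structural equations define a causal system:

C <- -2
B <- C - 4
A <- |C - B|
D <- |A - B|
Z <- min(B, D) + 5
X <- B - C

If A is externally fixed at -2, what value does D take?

The intervention breaks the incoming arrows to A: A <- |C - B| no longer applies, and A = -2.
B = C - 4  [with C=-2]  = -6
D = |A - B|  [with A=-2, B=-6]  = 4

4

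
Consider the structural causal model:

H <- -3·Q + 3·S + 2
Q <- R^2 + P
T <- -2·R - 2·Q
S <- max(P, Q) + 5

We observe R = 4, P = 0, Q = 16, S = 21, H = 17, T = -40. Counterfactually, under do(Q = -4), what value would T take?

The intervention breaks the incoming arrows to Q: Q <- R^2 + P no longer applies, and Q = -4.
T = -2·R - 2·Q  [with R=4, Q=-4]  = 0

0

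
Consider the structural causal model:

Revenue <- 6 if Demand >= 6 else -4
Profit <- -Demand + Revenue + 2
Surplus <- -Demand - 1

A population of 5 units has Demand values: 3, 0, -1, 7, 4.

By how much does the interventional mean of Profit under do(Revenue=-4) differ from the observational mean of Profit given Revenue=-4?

do(Revenue=-4) breaks Revenue's dependence on Demand. With Revenue=-4 fixed, Profit across the units is -5, -2, -1, -9, -6, mean -4.6.
E[Profit|Revenue=-4] averages over only the 4 units with Revenue=-4 (Demand = 3, 0, -1, 4): Profit = -5, -2, -1, -6, mean -3.5.
Difference = -4.6 − (-3.5) = -1.1.

-1.1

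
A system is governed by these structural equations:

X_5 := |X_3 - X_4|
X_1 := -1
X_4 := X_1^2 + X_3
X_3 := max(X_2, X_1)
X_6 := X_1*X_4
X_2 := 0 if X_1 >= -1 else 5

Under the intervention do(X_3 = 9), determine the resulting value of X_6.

-10

The intervention breaks the incoming arrows to X_3: X_3 := max(X_2, X_1) no longer applies, and X_3 = 9.
X_4 = X_1^2 + X_3  [with X_1=-1, X_3=9]  = 10
X_6 = X_1*X_4  [with X_1=-1, X_4=10]  = -10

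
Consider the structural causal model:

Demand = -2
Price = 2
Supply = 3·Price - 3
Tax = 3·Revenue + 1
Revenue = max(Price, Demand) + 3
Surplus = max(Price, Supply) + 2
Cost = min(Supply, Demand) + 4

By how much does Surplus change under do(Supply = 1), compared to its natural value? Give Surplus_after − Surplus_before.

-1

The intervention breaks the incoming arrows to Supply: Supply = 3·Price - 3 no longer applies, and Supply = 1.
Surplus = max(Price, Supply) + 2  [with Price=2, Supply=1]  = 4
Without intervention: Supply = 3·Price - 3  [with Price=2]  = 3; Surplus = max(Price, Supply) + 2  [with Price=2, Supply=3]  = 5.
Change = 4 − 5 = -1.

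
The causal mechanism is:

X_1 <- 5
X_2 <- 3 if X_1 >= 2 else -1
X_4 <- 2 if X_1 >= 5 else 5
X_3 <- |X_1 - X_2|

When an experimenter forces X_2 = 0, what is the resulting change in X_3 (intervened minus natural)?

3

The intervention breaks the incoming arrows to X_2: X_2 <- 3 if X_1 >= 2 else -1 no longer applies, and X_2 = 0.
X_3 = |X_1 - X_2|  [with X_1=5, X_2=0]  = 5
Without intervention: X_2 = 3 if X_1 >= 2 else -1  [with X_1=5]  = 3; X_3 = |X_1 - X_2|  [with X_1=5, X_2=3]  = 2.
Change = 5 − 2 = 3.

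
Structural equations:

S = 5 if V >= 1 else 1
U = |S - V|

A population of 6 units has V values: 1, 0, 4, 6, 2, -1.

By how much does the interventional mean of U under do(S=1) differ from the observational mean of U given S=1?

0.5

Every unit gets S=1 under the intervention. U values become 0, 1, 3, 5, 1, 2; E[U|do(S=1)] = 2.
Observing S=1 restricts to units where S's equation naturally yields 1: V ∈ {0, -1}. In that subpopulation U = 1, 2, mean 1.5.
Difference = 2 − 1.5 = 0.5.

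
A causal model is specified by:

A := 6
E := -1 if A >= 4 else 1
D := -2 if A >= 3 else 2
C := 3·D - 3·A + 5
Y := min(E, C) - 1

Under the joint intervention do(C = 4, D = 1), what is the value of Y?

-2

The joint intervention fixes C = 4, D = 1, removing each variable's own equation.
E = -1 if A >= 4 else 1  [with A=6]  = -1
Y = min(E, C) - 1  [with E=-1, C=4]  = -2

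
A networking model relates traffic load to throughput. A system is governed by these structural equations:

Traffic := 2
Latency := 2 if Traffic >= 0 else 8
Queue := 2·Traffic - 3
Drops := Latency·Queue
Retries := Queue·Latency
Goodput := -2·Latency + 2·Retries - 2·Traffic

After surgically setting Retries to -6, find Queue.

do(Retries=-6) replaces the equation Retries := Queue·Latency with the constant Retries = -6.
Queue is not downstream of the intervention, so its value is determined by the original equations.
Queue = 2·Traffic - 3  [with Traffic=2]  = 1

1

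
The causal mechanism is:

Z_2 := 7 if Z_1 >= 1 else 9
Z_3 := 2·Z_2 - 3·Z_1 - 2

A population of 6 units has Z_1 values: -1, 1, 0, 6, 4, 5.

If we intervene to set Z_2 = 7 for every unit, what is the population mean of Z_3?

4.5

The intervention sets Z_2=7 in all 6 units regardless of Z_1. Recomputing Z_3 per unit gives 15, 9, 12, -6, 0, -3; average 4.5.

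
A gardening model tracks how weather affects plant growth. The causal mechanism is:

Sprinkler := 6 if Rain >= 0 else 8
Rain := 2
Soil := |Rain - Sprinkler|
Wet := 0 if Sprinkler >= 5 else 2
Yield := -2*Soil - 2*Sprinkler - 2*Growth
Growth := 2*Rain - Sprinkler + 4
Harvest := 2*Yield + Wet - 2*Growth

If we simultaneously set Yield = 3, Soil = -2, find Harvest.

Under do(Yield = 3, Soil = -2), each intervened variable's structural equation is replaced by its fixed value.
Sprinkler = 6 if Rain >= 0 else 8  [with Rain=2]  = 6
Wet = 0 if Sprinkler >= 5 else 2  [with Sprinkler=6]  = 0
Growth = 2*Rain - Sprinkler + 4  [with Rain=2, Sprinkler=6]  = 2
Harvest = 2*Yield + Wet - 2*Growth  [with Yield=3, Wet=0, Growth=2]  = 2

2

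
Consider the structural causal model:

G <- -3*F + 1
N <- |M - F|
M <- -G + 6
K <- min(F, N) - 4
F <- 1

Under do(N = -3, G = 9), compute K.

The joint intervention fixes N = -3, G = 9, removing each variable's own equation.
K = min(F, N) - 4  [with F=1, N=-3]  = -7

-7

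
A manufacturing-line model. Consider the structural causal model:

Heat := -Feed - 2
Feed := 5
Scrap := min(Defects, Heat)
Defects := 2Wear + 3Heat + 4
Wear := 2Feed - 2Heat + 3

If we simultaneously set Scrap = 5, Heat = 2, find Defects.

Setting Scrap = 5, Heat = 2 by intervention discards those variables' equations.
Wear = 2Feed - 2Heat + 3  [with Feed=5, Heat=2]  = 9
Defects = 2Wear + 3Heat + 4  [with Wear=9, Heat=2]  = 28

28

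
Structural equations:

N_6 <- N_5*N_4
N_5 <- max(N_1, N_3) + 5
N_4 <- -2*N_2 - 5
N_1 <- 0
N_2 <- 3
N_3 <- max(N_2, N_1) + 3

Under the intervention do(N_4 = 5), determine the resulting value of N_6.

55

Under do(N_4=5), the mechanism N_4 <- -2*N_2 - 5 is discarded; N_4 is fixed at 5.
N_3 = max(N_2, N_1) + 3  [with N_2=3, N_1=0]  = 6
N_5 = max(N_1, N_3) + 5  [with N_1=0, N_3=6]  = 11
N_6 = N_5*N_4  [with N_5=11, N_4=5]  = 55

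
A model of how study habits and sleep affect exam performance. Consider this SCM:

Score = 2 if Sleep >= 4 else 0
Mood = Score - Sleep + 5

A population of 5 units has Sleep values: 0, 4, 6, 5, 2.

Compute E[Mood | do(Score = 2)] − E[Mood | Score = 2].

Every unit gets Score=2 under the intervention. Mood values become 7, 3, 1, 2, 5; E[Mood|do(Score=2)] = 3.6.
E[Mood|Score=2] averages over only the 3 units with Score=2 (Sleep = 4, 6, 5): Mood = 3, 1, 2, mean 2.
Difference = 3.6 − 2 = 1.6.

1.6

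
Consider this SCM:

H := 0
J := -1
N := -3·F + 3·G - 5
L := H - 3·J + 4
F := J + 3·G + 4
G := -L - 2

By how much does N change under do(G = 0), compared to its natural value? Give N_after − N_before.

-54

Under do(G=0), the mechanism G := -L - 2 is discarded; G is fixed at 0.
F = J + 3·G + 4  [with J=-1, G=0]  = 3
N = -3·F + 3·G - 5  [with F=3, G=0]  = -14
Without intervention: L = H - 3·J + 4  [with H=0, J=-1]  = 7; G = -L - 2  [with L=7]  = -9; F = J + 3·G + 4  [with J=-1, G=-9]  = -24; N = -3·F + 3·G - 5  [with F=-24, G=-9]  = 40.
Change = -14 − 40 = -54.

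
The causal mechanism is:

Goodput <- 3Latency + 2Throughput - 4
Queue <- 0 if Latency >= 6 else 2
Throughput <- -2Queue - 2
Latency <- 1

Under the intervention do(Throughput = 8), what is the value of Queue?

Under do(Throughput=8), the mechanism Throughput <- -2Queue - 2 is discarded; Throughput is fixed at 8.
Since Queue is not a descendant of the intervened variable, it is unaffected.
Queue = 0 if Latency >= 6 else 2  [with Latency=1]  = 2

2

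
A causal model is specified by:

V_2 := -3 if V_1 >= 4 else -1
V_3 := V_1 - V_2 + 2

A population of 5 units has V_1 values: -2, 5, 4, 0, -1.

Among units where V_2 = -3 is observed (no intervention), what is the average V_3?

9.5

E[V_3|V_2=-3] averages over only the 2 units with V_2=-3 (V_1 = 5, 4): V_3 = 10, 9, mean 9.5.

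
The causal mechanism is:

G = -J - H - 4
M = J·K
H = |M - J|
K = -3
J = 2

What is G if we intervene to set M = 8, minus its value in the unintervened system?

do(M=8) replaces the equation M = J·K with the constant M = 8.
H = |M - J|  [with M=8, J=2]  = 6
G = -J - H - 4  [with J=2, H=6]  = -12
Without intervention: M = J·K  [with J=2, K=-3]  = -6; H = |M - J|  [with M=-6, J=2]  = 8; G = -J - H - 4  [with J=2, H=8]  = -14.
Change = -12 − (-14) = 2.

2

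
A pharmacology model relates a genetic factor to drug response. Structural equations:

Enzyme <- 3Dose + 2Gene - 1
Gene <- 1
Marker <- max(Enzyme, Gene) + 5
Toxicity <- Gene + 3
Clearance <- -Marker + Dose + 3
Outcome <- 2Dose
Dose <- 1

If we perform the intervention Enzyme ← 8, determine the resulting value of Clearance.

-9

The intervention breaks the incoming arrows to Enzyme: Enzyme <- 3Dose + 2Gene - 1 no longer applies, and Enzyme = 8.
Marker = max(Enzyme, Gene) + 5  [with Enzyme=8, Gene=1]  = 13
Clearance = -Marker + Dose + 3  [with Marker=13, Dose=1]  = -9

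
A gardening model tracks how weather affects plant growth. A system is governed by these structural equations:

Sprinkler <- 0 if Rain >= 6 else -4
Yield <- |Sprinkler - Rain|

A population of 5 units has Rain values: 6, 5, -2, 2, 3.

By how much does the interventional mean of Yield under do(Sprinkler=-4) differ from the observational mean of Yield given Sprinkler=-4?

0.8

Every unit gets Sprinkler=-4 under the intervention. Yield values become 10, 9, 2, 6, 7; E[Yield|do(Sprinkler=-4)] = 6.8.
Observing Sprinkler=-4 restricts to units where Sprinkler's equation naturally yields -4: Rain ∈ {5, -2, 2, 3}. In that subpopulation Yield = 9, 2, 6, 7, mean 6.
Difference = 6.8 − 6 = 0.8.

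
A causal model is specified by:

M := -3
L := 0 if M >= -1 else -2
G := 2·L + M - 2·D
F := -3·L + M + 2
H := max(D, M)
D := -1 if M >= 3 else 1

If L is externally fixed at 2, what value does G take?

-1

The intervention breaks the incoming arrows to L: L := 0 if M >= -1 else -2 no longer applies, and L = 2.
D = -1 if M >= 3 else 1  [with M=-3]  = 1
G = 2·L + M - 2·D  [with L=2, M=-3, D=1]  = -1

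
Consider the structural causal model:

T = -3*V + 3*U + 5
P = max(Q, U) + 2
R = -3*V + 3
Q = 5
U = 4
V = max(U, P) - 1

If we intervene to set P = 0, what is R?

The intervention breaks the incoming arrows to P: P = max(Q, U) + 2 no longer applies, and P = 0.
V = max(U, P) - 1  [with U=4, P=0]  = 3
R = -3*V + 3  [with V=3]  = -6

-6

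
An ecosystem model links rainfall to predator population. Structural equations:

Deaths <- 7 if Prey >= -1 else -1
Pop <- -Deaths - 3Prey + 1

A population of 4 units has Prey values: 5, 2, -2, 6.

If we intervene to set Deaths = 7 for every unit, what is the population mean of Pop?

The intervention sets Deaths=7 in all 4 units regardless of Prey. Recomputing Pop per unit gives -21, -12, 0, -24; average -14.25.

-14.25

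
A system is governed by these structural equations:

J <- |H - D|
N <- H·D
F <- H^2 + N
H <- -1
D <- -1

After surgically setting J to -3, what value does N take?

1

do(J=-3) replaces the equation J <- |H - D| with the constant J = -3.
N is not downstream of the intervention, so its value is determined by the original equations.
N = H·D  [with H=-1, D=-1]  = 1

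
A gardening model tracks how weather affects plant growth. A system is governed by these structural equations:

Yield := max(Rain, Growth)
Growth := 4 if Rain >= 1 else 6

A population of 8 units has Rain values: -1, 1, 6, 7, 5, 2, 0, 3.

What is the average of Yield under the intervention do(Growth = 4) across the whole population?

Under do(Growth=4), Growth's equation is replaced by Growth=4 for every unit. Per-unit Yield: 4, 4, 6, 7, 5, 4, 4, 4. Mean = 4.75.

4.75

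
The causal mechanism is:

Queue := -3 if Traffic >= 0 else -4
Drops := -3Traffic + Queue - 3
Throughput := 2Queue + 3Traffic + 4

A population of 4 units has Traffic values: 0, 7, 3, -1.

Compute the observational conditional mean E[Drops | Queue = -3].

Conditioning on Queue=-3 selects the 3 unit(s) with Traffic ∈ {0, 7, 3}. Their Drops values: -6, -27, -15. Mean = -16.

-16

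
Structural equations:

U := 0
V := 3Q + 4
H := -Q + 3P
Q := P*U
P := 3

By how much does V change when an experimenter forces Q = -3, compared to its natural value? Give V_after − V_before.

do(Q=-3) replaces the equation Q := P*U with the constant Q = -3.
V = 3Q + 4  [with Q=-3]  = -5
Without intervention: Q = P*U  [with P=3, U=0]  = 0; V = 3Q + 4  [with Q=0]  = 4.
Change = -5 − 4 = -9.

-9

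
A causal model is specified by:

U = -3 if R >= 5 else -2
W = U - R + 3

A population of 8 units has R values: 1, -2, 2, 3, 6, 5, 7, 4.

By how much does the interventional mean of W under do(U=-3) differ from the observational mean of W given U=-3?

2.75

Under do(U=-3), U's equation is replaced by U=-3 for every unit. Per-unit W: -1, 2, -2, -3, -6, -5, -7, -4. Mean = -3.25.
Conditioning on U=-3 selects the 3 unit(s) with R ∈ {6, 5, 7}. Their W values: -6, -5, -7. Mean = -6.
Difference = -3.25 − (-6) = 2.75.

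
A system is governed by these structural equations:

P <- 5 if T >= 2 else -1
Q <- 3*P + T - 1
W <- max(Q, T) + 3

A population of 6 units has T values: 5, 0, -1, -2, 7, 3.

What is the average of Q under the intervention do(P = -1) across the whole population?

-2

Every unit gets P=-1 under the intervention. Q values become 1, -4, -5, -6, 3, -1; E[Q|do(P=-1)] = -2.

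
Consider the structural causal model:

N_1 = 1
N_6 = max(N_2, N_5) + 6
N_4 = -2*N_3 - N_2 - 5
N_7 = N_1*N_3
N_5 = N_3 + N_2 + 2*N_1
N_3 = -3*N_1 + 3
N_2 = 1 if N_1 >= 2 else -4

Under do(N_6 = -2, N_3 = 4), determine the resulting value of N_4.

Under do(N_6 = -2, N_3 = 4), each intervened variable's structural equation is replaced by its fixed value.
N_2 = 1 if N_1 >= 2 else -4  [with N_1=1]  = -4
N_4 = -2*N_3 - N_2 - 5  [with N_3=4, N_2=-4]  = -9

-9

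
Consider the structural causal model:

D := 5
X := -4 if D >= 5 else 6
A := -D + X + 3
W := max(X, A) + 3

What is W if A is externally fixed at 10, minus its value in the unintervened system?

The intervention breaks the incoming arrows to A: A := -D + X + 3 no longer applies, and A = 10.
X = -4 if D >= 5 else 6  [with D=5]  = -4
W = max(X, A) + 3  [with X=-4, A=10]  = 13
Without intervention: X = -4 if D >= 5 else 6  [with D=5]  = -4; A = -D + X + 3  [with D=5, X=-4]  = -6; W = max(X, A) + 3  [with X=-4, A=-6]  = -1.
Change = 13 − (-1) = 14.

14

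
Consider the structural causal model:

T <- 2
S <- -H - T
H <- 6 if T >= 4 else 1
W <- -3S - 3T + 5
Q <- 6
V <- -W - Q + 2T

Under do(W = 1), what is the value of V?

-3

The intervention breaks the incoming arrows to W: W <- -3S - 3T + 5 no longer applies, and W = 1.
V = -W - Q + 2T  [with W=1, Q=6, T=2]  = -3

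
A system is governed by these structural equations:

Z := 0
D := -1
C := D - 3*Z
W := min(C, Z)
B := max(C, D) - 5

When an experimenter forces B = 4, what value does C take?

do(B=4) replaces the equation B := max(C, D) - 5 with the constant B = 4.
C is not downstream of the intervention, so its value is determined by the original equations.
C = D - 3*Z  [with D=-1, Z=0]  = -1

-1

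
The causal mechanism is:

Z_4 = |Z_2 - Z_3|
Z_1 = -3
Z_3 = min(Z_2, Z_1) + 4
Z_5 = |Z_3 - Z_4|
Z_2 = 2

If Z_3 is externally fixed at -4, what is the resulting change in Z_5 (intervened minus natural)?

do(Z_3=-4) replaces the equation Z_3 = min(Z_2, Z_1) + 4 with the constant Z_3 = -4.
Z_4 = |Z_2 - Z_3|  [with Z_2=2, Z_3=-4]  = 6
Z_5 = |Z_3 - Z_4|  [with Z_3=-4, Z_4=6]  = 10
Without intervention: Z_3 = min(Z_2, Z_1) + 4  [with Z_2=2, Z_1=-3]  = 1; Z_4 = |Z_2 - Z_3|  [with Z_2=2, Z_3=1]  = 1; Z_5 = |Z_3 - Z_4|  [with Z_3=1, Z_4=1]  = 0.
Change = 10 − 0 = 10.

10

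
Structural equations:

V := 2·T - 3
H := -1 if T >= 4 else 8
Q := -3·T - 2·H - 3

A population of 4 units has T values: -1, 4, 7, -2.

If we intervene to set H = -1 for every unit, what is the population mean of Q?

-7

The intervention sets H=-1 in all 4 units regardless of T. Recomputing Q per unit gives 2, -13, -22, 5; average -7.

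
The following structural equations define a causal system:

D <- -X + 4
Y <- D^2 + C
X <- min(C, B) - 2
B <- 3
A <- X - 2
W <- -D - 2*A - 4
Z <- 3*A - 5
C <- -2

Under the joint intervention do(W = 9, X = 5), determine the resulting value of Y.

Setting W = 9, X = 5 by intervention discards those variables' equations.
D = -X + 4  [with X=5]  = -1
Y = D^2 + C  [with D=-1, C=-2]  = -1

-1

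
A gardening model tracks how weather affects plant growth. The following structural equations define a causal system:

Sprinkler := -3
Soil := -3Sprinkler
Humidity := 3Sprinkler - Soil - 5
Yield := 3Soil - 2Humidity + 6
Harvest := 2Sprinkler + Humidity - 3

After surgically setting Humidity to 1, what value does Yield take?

31

The intervention breaks the incoming arrows to Humidity: Humidity := 3Sprinkler - Soil - 5 no longer applies, and Humidity = 1.
Soil = -3Sprinkler  [with Sprinkler=-3]  = 9
Yield = 3Soil - 2Humidity + 6  [with Soil=9, Humidity=1]  = 31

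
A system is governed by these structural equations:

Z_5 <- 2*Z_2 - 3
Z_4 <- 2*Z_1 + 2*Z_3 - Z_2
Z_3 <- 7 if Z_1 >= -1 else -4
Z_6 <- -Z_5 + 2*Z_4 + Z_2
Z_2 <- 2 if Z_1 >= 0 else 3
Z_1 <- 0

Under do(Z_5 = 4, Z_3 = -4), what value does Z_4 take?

-10

Under do(Z_5 = 4, Z_3 = -4), each intervened variable's structural equation is replaced by its fixed value.
Z_2 = 2 if Z_1 >= 0 else 3  [with Z_1=0]  = 2
Z_4 = 2*Z_1 + 2*Z_3 - Z_2  [with Z_1=0, Z_3=-4, Z_2=2]  = -10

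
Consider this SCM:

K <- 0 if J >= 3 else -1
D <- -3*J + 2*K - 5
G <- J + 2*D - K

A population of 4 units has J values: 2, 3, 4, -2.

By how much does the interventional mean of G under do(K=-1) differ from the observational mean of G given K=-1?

do(K=-1) breaks K's dependence on J. With K=-1 fixed, G across the units is -23, -28, -33, -3, mean -21.75.
Observing K=-1 restricts to units where K's equation naturally yields -1: J ∈ {2, -2}. In that subpopulation G = -23, -3, mean -13.
Difference = -21.75 − (-13) = -8.75.

-8.75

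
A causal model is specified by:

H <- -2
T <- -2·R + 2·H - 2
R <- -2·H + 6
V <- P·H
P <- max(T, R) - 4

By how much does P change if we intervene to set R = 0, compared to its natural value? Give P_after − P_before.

Under do(R=0), the mechanism R <- -2·H + 6 is discarded; R is fixed at 0.
T = -2·R + 2·H - 2  [with R=0, H=-2]  = -6
P = max(T, R) - 4  [with T=-6, R=0]  = -4
Without intervention: R = -2·H + 6  [with H=-2]  = 10; T = -2·R + 2·H - 2  [with R=10, H=-2]  = -26; P = max(T, R) - 4  [with T=-26, R=10]  = 6.
Change = -4 − 6 = -10.

-10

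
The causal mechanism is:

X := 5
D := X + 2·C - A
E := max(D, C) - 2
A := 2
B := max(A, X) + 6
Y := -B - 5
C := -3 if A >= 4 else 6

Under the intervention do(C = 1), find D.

Intervening sets C = 1 and removes its equation (C := -3 if A >= 4 else 6).
D = X + 2·C - A  [with X=5, C=1, A=2]  = 5

5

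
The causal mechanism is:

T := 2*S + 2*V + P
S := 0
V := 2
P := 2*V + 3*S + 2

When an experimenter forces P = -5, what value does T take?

-1

The intervention breaks the incoming arrows to P: P := 2*V + 3*S + 2 no longer applies, and P = -5.
T = 2*S + 2*V + P  [with S=0, V=2, P=-5]  = -1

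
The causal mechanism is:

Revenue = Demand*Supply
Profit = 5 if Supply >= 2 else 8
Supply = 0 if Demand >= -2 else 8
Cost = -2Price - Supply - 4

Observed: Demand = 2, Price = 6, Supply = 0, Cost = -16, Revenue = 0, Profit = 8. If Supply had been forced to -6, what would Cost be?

The intervention breaks the incoming arrows to Supply: Supply = 0 if Demand >= -2 else 8 no longer applies, and Supply = -6.
Cost = -2Price - Supply - 4  [with Price=6, Supply=-6]  = -10

-10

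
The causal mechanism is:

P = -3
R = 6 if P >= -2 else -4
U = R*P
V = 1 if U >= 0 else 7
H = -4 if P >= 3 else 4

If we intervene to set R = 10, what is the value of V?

Under do(R=10), the mechanism R = 6 if P >= -2 else -4 is discarded; R is fixed at 10.
U = R*P  [with R=10, P=-3]  = -30
V = 1 if U >= 0 else 7  [with U=-30]  = 7

7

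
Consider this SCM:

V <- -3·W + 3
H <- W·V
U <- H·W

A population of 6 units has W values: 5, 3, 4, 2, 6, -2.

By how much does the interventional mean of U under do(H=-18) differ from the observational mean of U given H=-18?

-45

Under do(H=-18), H's equation is replaced by H=-18 for every unit. Per-unit U: -90, -54, -72, -36, -108, 36. Mean = -54.
Observing H=-18 restricts to units where H's equation naturally yields -18: W ∈ {3, -2}. In that subpopulation U = -54, 36, mean -9.
Difference = -54 − (-9) = -45.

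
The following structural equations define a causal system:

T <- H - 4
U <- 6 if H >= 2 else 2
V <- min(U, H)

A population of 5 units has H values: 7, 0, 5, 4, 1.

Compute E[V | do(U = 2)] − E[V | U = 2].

0.9

do(U=2) breaks U's dependence on H. With U=2 fixed, V across the units is 2, 0, 2, 2, 1, mean 1.4.
E[V|U=2] averages over only the 2 units with U=2 (H = 0, 1): V = 0, 1, mean 0.5.
Difference = 1.4 − 0.5 = 0.9.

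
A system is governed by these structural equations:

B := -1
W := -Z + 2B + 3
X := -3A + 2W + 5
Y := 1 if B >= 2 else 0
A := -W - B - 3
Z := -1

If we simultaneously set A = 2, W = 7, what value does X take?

The joint intervention fixes A = 2, W = 7, removing each variable's own equation.
X = -3A + 2W + 5  [with A=2, W=7]  = 13

13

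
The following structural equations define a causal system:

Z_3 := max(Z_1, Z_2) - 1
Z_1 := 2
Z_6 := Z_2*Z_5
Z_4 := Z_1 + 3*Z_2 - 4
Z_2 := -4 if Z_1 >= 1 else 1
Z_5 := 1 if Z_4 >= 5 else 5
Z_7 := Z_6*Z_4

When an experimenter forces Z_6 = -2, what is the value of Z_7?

28

Intervening sets Z_6 = -2 and removes its equation (Z_6 := Z_2*Z_5).
Z_2 = -4 if Z_1 >= 1 else 1  [with Z_1=2]  = -4
Z_4 = Z_1 + 3*Z_2 - 4  [with Z_1=2, Z_2=-4]  = -14
Z_7 = Z_6*Z_4  [with Z_6=-2, Z_4=-14]  = 28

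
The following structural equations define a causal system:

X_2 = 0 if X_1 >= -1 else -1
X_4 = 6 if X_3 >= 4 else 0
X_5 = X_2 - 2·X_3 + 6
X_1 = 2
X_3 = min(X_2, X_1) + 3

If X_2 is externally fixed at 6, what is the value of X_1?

2

Under do(X_2=6), the mechanism X_2 = 0 if X_1 >= -1 else -1 is discarded; X_2 is fixed at 6.
X_1 is not downstream of the intervention, so its value is determined by the original equations.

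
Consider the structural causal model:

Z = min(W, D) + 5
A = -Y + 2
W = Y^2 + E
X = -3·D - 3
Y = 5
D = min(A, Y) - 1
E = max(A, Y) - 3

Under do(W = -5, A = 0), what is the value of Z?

Under do(W = -5, A = 0), each intervened variable's structural equation is replaced by its fixed value.
D = min(A, Y) - 1  [with A=0, Y=5]  = -1
Z = min(W, D) + 5  [with W=-5, D=-1]  = 0

0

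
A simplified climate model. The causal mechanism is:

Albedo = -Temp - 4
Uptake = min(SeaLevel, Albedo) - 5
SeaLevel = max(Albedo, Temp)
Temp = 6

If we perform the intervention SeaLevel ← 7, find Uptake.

-15

The intervention breaks the incoming arrows to SeaLevel: SeaLevel = max(Albedo, Temp) no longer applies, and SeaLevel = 7.
Albedo = -Temp - 4  [with Temp=6]  = -10
Uptake = min(SeaLevel, Albedo) - 5  [with SeaLevel=7, Albedo=-10]  = -15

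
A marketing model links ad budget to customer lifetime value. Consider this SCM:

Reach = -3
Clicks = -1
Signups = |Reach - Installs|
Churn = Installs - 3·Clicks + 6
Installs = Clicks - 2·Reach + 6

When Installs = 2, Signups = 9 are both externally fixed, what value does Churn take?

11

Setting Installs = 2, Signups = 9 by intervention discards those variables' equations.
Churn = Installs - 3·Clicks + 6  [with Installs=2, Clicks=-1]  = 11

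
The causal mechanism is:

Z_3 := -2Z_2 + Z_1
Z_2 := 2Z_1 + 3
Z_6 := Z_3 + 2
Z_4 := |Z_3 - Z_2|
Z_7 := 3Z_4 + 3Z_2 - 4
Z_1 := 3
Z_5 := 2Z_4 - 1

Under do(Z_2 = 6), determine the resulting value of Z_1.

3

Under do(Z_2=6), the mechanism Z_2 := 2Z_1 + 3 is discarded; Z_2 is fixed at 6.
Z_1 is not downstream of the intervention, so its value is determined by the original equations.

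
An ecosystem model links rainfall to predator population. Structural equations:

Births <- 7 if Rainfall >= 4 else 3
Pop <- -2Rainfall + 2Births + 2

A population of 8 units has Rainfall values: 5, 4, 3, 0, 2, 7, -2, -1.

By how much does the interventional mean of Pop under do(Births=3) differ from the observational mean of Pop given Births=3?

The intervention sets Births=3 in all 8 units regardless of Rainfall. Recomputing Pop per unit gives -2, 0, 2, 8, 4, -6, 12, 10; average 3.5.
Observing Births=3 restricts to units where Births's equation naturally yields 3: Rainfall ∈ {3, 0, 2, -2, -1}. In that subpopulation Pop = 2, 8, 4, 12, 10, mean 7.2.
Difference = 3.5 − 7.2 = -3.7.

-3.7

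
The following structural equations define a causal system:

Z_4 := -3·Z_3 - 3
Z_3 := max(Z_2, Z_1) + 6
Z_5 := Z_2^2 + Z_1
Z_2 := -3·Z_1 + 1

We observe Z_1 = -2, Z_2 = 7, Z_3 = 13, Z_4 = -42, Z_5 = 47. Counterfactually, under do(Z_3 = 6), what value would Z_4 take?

The intervention breaks the incoming arrows to Z_3: Z_3 := max(Z_2, Z_1) + 6 no longer applies, and Z_3 = 6.
Z_4 = -3·Z_3 - 3  [with Z_3=6]  = -21

-21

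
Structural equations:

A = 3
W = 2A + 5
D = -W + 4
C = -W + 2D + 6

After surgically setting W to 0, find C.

Under do(W=0), the mechanism W = 2A + 5 is discarded; W is fixed at 0.
D = -W + 4  [with W=0]  = 4
C = -W + 2D + 6  [with W=0, D=4]  = 14

14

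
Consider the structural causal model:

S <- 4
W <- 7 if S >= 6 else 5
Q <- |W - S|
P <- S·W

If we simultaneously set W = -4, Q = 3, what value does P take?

-16

Setting W = -4, Q = 3 by intervention discards those variables' equations.
P = S·W  [with S=4, W=-4]  = -16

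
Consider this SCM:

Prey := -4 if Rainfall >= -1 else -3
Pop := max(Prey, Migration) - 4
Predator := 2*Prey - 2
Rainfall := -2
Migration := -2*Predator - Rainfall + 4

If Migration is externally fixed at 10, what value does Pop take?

Intervening sets Migration = 10 and removes its equation (Migration := -2*Predator - Rainfall + 4).
Prey = -4 if Rainfall >= -1 else -3  [with Rainfall=-2]  = -3
Pop = max(Prey, Migration) - 4  [with Prey=-3, Migration=10]  = 6

6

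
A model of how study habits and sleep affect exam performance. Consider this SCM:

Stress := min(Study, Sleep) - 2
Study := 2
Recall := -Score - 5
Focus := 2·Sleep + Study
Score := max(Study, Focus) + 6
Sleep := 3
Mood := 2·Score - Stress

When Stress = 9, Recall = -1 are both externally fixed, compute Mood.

19

Under do(Stress = 9, Recall = -1), each intervened variable's structural equation is replaced by its fixed value.
Focus = 2·Sleep + Study  [with Sleep=3, Study=2]  = 8
Score = max(Study, Focus) + 6  [with Study=2, Focus=8]  = 14
Mood = 2·Score - Stress  [with Score=14, Stress=9]  = 19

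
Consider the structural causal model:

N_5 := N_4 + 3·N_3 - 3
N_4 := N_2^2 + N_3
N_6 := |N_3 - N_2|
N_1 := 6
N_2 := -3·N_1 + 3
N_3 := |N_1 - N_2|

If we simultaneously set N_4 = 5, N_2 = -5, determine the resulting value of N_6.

16

The joint intervention fixes N_4 = 5, N_2 = -5, removing each variable's own equation.
N_3 = |N_1 - N_2|  [with N_1=6, N_2=-5]  = 11
N_6 = |N_3 - N_2|  [with N_3=11, N_2=-5]  = 16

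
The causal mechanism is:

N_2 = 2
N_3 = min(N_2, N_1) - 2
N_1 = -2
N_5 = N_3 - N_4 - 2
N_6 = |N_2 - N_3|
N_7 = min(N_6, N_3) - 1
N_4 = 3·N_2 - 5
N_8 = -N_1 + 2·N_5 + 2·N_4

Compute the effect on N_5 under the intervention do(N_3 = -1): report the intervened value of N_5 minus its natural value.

do(N_3=-1) replaces the equation N_3 = min(N_2, N_1) - 2 with the constant N_3 = -1.
N_4 = 3·N_2 - 5  [with N_2=2]  = 1
N_5 = N_3 - N_4 - 2  [with N_3=-1, N_4=1]  = -4
Without intervention: N_3 = min(N_2, N_1) - 2  [with N_2=2, N_1=-2]  = -4; N_4 = 3·N_2 - 5  [with N_2=2]  = 1; N_5 = N_3 - N_4 - 2  [with N_3=-4, N_4=1]  = -7.
Change = -4 − (-7) = 3.

3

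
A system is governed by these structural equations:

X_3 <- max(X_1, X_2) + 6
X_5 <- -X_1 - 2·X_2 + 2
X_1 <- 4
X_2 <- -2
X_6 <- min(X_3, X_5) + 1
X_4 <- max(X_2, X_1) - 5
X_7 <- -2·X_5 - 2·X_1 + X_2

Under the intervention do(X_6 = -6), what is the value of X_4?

-1

do(X_6=-6) replaces the equation X_6 <- min(X_3, X_5) + 1 with the constant X_6 = -6.
No directed path runs from X_6 to X_4, so X_4 keeps its natural value.
X_4 = max(X_2, X_1) - 5  [with X_2=-2, X_1=4]  = -1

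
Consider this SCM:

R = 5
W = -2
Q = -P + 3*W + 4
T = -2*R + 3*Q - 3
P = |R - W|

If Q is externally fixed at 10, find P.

Under do(Q=10), the mechanism Q = -P + 3*W + 4 is discarded; Q is fixed at 10.
Since P is not a descendant of the intervened variable, it is unaffected.
P = |R - W|  [with R=5, W=-2]  = 7

7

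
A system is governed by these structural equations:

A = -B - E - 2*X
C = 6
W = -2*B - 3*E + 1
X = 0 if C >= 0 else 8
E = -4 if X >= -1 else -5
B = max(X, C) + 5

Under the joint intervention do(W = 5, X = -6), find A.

The joint intervention fixes W = 5, X = -6, removing each variable's own equation.
B = max(X, C) + 5  [with X=-6, C=6]  = 11
E = -4 if X >= -1 else -5  [with X=-6]  = -5
A = -B - E - 2*X  [with B=11, E=-5, X=-6]  = 6

6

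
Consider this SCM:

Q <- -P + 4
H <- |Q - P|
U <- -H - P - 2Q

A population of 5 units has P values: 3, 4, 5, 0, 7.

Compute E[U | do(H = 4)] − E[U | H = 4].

1.8

The intervention sets H=4 in all 5 units regardless of P. Recomputing U per unit gives -9, -8, -7, -12, -5; average -8.2.
Observing H=4 restricts to units where H's equation naturally yields 4: P ∈ {4, 0}. In that subpopulation U = -8, -12, mean -10.
Difference = -8.2 − (-10) = 1.8.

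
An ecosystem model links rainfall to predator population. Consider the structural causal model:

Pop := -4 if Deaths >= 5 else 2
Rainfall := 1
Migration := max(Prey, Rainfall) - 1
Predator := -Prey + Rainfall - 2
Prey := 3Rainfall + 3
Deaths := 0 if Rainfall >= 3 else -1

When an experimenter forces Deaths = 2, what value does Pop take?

Under do(Deaths=2), the mechanism Deaths := 0 if Rainfall >= 3 else -1 is discarded; Deaths is fixed at 2.
Pop = -4 if Deaths >= 5 else 2  [with Deaths=2]  = 2

2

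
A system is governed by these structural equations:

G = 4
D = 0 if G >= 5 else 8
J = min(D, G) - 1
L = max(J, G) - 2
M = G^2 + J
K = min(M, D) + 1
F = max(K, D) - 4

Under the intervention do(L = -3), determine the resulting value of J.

3

Under do(L=-3), the mechanism L = max(J, G) - 2 is discarded; L is fixed at -3.
Since J is not a descendant of the intervened variable, it is unaffected.
D = 0 if G >= 5 else 8  [with G=4]  = 8
J = min(D, G) - 1  [with D=8, G=4]  = 3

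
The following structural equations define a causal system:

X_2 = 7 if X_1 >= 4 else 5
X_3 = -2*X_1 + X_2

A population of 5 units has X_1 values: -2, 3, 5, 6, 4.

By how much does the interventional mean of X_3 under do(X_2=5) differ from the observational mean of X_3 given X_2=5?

-5.4

Under do(X_2=5), X_2's equation is replaced by X_2=5 for every unit. Per-unit X_3: 9, -1, -5, -7, -3. Mean = -1.4.
Conditioning on X_2=5 selects the 2 unit(s) with X_1 ∈ {-2, 3}. Their X_3 values: 9, -1. Mean = 4.
Difference = -1.4 − 4 = -5.4.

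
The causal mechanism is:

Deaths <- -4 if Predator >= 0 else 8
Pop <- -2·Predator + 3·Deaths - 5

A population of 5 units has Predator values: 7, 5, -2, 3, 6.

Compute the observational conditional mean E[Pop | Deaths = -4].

Conditioning on Deaths=-4 selects the 4 unit(s) with Predator ∈ {7, 5, 3, 6}. Their Pop values: -31, -27, -23, -29. Mean = -27.5.

-27.5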